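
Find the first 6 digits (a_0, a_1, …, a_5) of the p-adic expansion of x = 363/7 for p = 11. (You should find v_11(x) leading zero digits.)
(a_0, …, a_5) = (0, 0, 2, 3, 6, 1)

v_11(363/7) = 2, so a_0 = ... = a_1 = 0. Factor out: x = 11^2 · u with u = 3/7 a unit in ℤ_11. Expand u iteratively via a_{v+i} = u_i mod 11, u_{i+1} = (u_i − a_{v+i})/11:
  u_0 = 3/7;  a_2 = 2;  u_1 = (u_0 − 2)/11 = -1/7
  u_1 = -1/7;  a_3 = 3;  u_2 = (u_1 − 3)/11 = -2/7
  u_2 = -2/7;  a_4 = 6;  u_3 = (u_2 − 6)/11 = -4/7
  u_3 = -4/7;  a_5 = 1;  u_4 = (u_3 − 1)/11 = -1/7
Digits: (0, 0, 2, 3, 6, 1).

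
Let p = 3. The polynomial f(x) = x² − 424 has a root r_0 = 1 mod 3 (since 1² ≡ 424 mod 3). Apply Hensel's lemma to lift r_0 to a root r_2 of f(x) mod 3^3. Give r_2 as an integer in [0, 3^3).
r_2 = 10 (mod 27)

Hensel's recurrence: r_{i+1} = r_i − f(r_i)·(f′(r_i))^{-1} mod 3^{i+2}, with f′(x) = 2x. Iterate:
  r_0 = 1 (mod 3)
  r_1 = 1 (mod 9)
  r_2 = 10 (mod 27)
Final: r_2 = 10, and one checks f(r_2) ≡ 0 mod 3^3.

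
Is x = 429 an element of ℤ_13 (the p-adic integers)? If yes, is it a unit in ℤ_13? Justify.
x ∈ ℤ_13 but not a unit; v_13(x) = 1 > 0

ℤ_13 = {x ∈ ℚ_13 : v_13(x) ≥ 0} and ℤ_13^× = {x ∈ ℤ_13 : v_13(x) = 0}. Here v_13(429) = v_13(num) − v_13(den) = 1; compare against these criteria.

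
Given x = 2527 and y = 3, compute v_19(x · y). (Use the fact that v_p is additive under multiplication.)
v_19(7581) = 2

v_p(x) = 2 (factor: 2527 = 19^2 · 7); v_p(y) = 0 (factor: 3 = 19^0 · 3). Additivity: v_p(xy) = v_p(x) + v_p(y) = 2 + 0 = 2. (Direct check: xy = 7581 = 19^2 · (21).)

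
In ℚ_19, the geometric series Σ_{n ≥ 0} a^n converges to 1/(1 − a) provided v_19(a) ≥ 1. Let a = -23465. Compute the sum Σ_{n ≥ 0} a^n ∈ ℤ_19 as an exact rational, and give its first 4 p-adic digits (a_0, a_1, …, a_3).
Σ a^n = 1/(1 − a) = 1/23466;  first 4 digits = (1, 0, 11, 15)

v_19(a) = 2 ≥ 1, so the series converges in ℤ_19 to 1/(1 − a) = 1/(1 − (-23465)) = 1/23466. Expand this rational in ℤ_19: compute digits iteratively via d_i = x_i mod 19, x_{i+1} = (x_i − d_i)/19. The first 4 digits are (1, 0, 11, 15).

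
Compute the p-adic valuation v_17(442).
v_17(442) = 1

v_17(n) is the largest exponent k such that 17^k divides n. Factor out: 442 = 17^1 · 26. (Sign doesn't affect v_p.) So v_17(442) = 1.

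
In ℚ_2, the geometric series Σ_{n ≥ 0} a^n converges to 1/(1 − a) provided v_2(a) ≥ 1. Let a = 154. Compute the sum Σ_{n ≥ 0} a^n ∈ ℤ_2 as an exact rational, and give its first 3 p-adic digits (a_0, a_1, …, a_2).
Σ a^n = 1/(1 − a) = -1/153;  first 3 digits = (1, 1, 1)

v_2(a) = 1 ≥ 1, so the series converges in ℤ_2 to 1/(1 − a) = 1/(1 − 154) = -1/153. Expand this rational in ℤ_2: compute digits iteratively via d_i = x_i mod 2, x_{i+1} = (x_i − d_i)/2. The first 3 digits are (1, 1, 1).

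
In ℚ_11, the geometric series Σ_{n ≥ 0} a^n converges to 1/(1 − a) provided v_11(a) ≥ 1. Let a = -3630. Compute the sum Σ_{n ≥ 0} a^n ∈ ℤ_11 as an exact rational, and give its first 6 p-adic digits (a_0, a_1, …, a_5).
Σ a^n = 1/(1 − a) = 1/3631;  first 6 digits = (1, 0, 3, 8, 8, 4)

v_11(a) = 2 ≥ 1, so the series converges in ℤ_11 to 1/(1 − a) = 1/(1 − (-3630)) = 1/3631. Expand this rational in ℤ_11: compute digits iteratively via d_i = x_i mod 11, x_{i+1} = (x_i − d_i)/11. The first 6 digits are (1, 0, 3, 8, 8, 4).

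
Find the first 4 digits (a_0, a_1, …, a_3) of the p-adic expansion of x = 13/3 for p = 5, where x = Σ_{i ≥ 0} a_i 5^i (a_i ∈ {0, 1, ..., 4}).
(a_0, …, a_3) = (1, 4, 1, 3)

v_5(13/3) = 0 (numerator and denominator both coprime to 5), so x ∈ ℤ_5^×. Compute digits iteratively via a_i = x_i mod 5, x_{i+1} = (x_i − a_i)/5, with x_0 = x:
  x_0 = 13/3;  a_0 = 1;  x_1 = (x_0 − 1)/5 = 2/3
  x_1 = 2/3;  a_1 = 4;  x_2 = (x_1 − 4)/5 = -2/3
  x_2 = -2/3;  a_2 = 1;  x_3 = (x_2 − 1)/5 = -1/3
  x_3 = -1/3;  a_3 = 3;  x_4 = (x_3 − 3)/5 = -2/3
Digits: (1, 4, 1, 3).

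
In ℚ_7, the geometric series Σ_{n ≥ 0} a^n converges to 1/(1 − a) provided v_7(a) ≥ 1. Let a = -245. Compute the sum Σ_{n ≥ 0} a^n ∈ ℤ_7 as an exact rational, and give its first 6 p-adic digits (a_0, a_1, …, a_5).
Σ a^n = 1/(1 − a) = 1/246;  first 6 digits = (1, 0, 2, 6, 3, 3)

v_7(a) = 2 ≥ 1, so the series converges in ℤ_7 to 1/(1 − a) = 1/(1 − (-245)) = 1/246. Expand this rational in ℤ_7: compute digits iteratively via d_i = x_i mod 7, x_{i+1} = (x_i − d_i)/7. The first 6 digits are (1, 0, 2, 6, 3, 3).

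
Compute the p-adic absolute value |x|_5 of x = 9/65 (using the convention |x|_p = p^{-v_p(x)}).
|9/65|_5 = 5

Step 1 — compute v_5(x) by factoring powers of 5 out of the numerator and denominator: v_5(9/65) = -1. Step 2 — apply |x|_p = p^{-v_p(x)} = 5^{1} = 5.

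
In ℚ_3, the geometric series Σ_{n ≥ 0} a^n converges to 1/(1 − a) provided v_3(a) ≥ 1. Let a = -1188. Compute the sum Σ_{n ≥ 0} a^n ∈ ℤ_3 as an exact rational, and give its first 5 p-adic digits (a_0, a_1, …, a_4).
Σ a^n = 1/(1 − a) = 1/1189;  first 5 digits = (1, 0, 0, 1, 0)

v_3(a) = 3 ≥ 1, so the series converges in ℤ_3 to 1/(1 − a) = 1/(1 − (-1188)) = 1/1189. Expand this rational in ℤ_3: compute digits iteratively via d_i = x_i mod 3, x_{i+1} = (x_i − d_i)/3. The first 5 digits are (1, 0, 0, 1, 0).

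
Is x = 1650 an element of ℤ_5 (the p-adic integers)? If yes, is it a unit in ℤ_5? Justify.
x ∈ ℤ_5 but not a unit; v_5(x) = 2 > 0

ℤ_5 = {x ∈ ℚ_5 : v_5(x) ≥ 0} and ℤ_5^× = {x ∈ ℤ_5 : v_5(x) = 0}. Here v_5(1650) = v_5(num) − v_5(den) = 2; compare against these criteria.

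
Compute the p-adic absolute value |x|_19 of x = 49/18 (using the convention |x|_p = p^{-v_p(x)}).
|49/18|_19 = 1

Step 1 — compute v_19(x) by factoring powers of 19 out of the numerator and denominator: v_19(49/18) = 0. Step 2 — apply |x|_p = p^{-v_p(x)} = 19^{0} = 1.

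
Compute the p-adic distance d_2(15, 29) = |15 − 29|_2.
d_2(15, 29) = 1/2

Step 1 — x − y = 15 − 29 = -14. Step 2 — v_2(-14) = 1 (factor: -14 = −(2^1 · 7); the sign does not affect v_p). Step 3 — |x − y|_2 = 2^{-1} = 1/2.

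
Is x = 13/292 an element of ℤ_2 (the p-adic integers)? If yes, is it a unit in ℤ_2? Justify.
x ∉ ℤ_2 (v_2(x) = -2 < 0)

ℤ_2 = {x ∈ ℚ_2 : v_2(x) ≥ 0} and ℤ_2^× = {x ∈ ℤ_2 : v_2(x) = 0}. Here v_2(13/292) = v_2(num) − v_2(den) = -2; compare against these criteria.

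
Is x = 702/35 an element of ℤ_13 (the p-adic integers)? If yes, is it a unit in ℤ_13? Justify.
x ∈ ℤ_13 but not a unit; v_13(x) = 1 > 0

ℤ_13 = {x ∈ ℚ_13 : v_13(x) ≥ 0} and ℤ_13^× = {x ∈ ℤ_13 : v_13(x) = 0}. Here v_13(702/35) = v_13(num) − v_13(den) = 1; compare against these criteria.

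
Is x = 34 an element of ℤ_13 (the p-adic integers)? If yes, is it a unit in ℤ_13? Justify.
x ∈ ℤ_13^× (unit); v_13(x) = 0

ℤ_13 = {x ∈ ℚ_13 : v_13(x) ≥ 0} and ℤ_13^× = {x ∈ ℤ_13 : v_13(x) = 0}. Here v_13(34) = v_13(num) − v_13(den) = 0; compare against these criteria.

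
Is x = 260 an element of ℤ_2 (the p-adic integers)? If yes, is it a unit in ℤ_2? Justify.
x ∈ ℤ_2 but not a unit; v_2(x) = 2 > 0

ℤ_2 = {x ∈ ℚ_2 : v_2(x) ≥ 0} and ℤ_2^× = {x ∈ ℤ_2 : v_2(x) = 0}. Here v_2(260) = v_2(num) − v_2(den) = 2; compare against these criteria.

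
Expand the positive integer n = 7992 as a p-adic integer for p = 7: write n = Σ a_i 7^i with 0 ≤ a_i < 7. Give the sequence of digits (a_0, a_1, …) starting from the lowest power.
(a_0, a_1, …) = (5, 0, 2, 2, 3)

Repeated division by 7 gives the digits low-to-high: 7992 = 5 + 2·7^2 + 2·7^3 + 3·7^4. Digit sequence: (5, 0, 2, 2, 3).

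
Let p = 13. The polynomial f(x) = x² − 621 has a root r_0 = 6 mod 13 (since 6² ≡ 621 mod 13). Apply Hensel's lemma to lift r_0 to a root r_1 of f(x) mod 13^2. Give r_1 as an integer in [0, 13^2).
r_1 = 97 (mod 169)

Hensel's recurrence: r_{i+1} = r_i − f(r_i)·(f′(r_i))^{-1} mod 13^{i+2}, with f′(x) = 2x. Iterate:
  r_0 = 6 (mod 13)
  r_1 = 97 (mod 169)
Final: r_1 = 97, and one checks f(r_1) ≡ 0 mod 13^2.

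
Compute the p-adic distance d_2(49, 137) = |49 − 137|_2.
d_2(49, 137) = 1/8

Step 1 — x − y = 49 − 137 = -88. Step 2 — v_2(-88) = 3 (factor: -88 = −(2^3 · 11); the sign does not affect v_p). Step 3 — |x − y|_2 = 2^{-3} = 1/8.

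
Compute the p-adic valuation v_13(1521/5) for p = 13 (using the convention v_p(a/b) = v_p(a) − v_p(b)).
v_13(1521/5) = 2

Factor powers of 13 from the numerator and denominator of the reduced fraction: 1521 = 13^2 · 9 and 5 = 13^0 · 5. Apply v_p(a/b) = v_p(a) − v_p(b): v_13(1521/5) = 2 − 0 = 2.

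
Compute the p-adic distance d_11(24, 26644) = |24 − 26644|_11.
d_11(24, 26644) = 1/1331

Step 1 — x − y = 24 − 26644 = -26620. Step 2 — v_11(-26620) = 3 (factor: -26620 = −(11^3 · 20); the sign does not affect v_p). Step 3 — |x − y|_11 = 11^{-3} = 1/1331.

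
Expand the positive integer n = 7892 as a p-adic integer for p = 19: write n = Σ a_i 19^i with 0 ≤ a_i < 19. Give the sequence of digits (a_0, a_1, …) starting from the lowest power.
(a_0, a_1, …) = (7, 16, 2, 1)

Repeated division by 19 gives the digits low-to-high: 7892 = 7 + 16·19^1 + 2·19^2 + 1·19^3. Digit sequence: (7, 16, 2, 1).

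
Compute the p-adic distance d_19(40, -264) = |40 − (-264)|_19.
d_19(40, -264) = 1/19

Step 1 — x − y = 40 − (-264) = 304. Step 2 — v_19(304) = 1 (factor: 304 = (19^1 · 16); the sign does not affect v_p). Step 3 — |x − y|_19 = 19^{-1} = 1/19.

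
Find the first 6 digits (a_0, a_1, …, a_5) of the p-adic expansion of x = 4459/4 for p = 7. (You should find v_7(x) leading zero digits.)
(a_0, …, a_5) = (0, 0, 0, 5, 5, 1)

v_7(4459/4) = 3, so a_0 = ... = a_2 = 0. Factor out: x = 7^3 · u with u = 13/4 a unit in ℤ_7. Expand u iteratively via a_{v+i} = u_i mod 7, u_{i+1} = (u_i − a_{v+i})/7:
  u_0 = 13/4;  a_3 = 5;  u_1 = (u_0 − 5)/7 = -1/4
  u_1 = -1/4;  a_4 = 5;  u_2 = (u_1 − 5)/7 = -3/4
  u_2 = -3/4;  a_5 = 1;  u_3 = (u_2 − 1)/7 = -1/4
Digits: (0, 0, 0, 5, 5, 1).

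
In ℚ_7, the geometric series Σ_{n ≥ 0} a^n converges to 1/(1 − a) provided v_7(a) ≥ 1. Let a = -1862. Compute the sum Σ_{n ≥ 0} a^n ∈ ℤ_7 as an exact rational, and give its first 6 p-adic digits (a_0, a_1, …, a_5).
Σ a^n = 1/(1 − a) = 1/1863;  first 6 digits = (1, 0, 4, 1, 1, 3)

v_7(a) = 2 ≥ 1, so the series converges in ℤ_7 to 1/(1 − a) = 1/(1 − (-1862)) = 1/1863. Expand this rational in ℤ_7: compute digits iteratively via d_i = x_i mod 7, x_{i+1} = (x_i − d_i)/7. The first 6 digits are (1, 0, 4, 1, 1, 3).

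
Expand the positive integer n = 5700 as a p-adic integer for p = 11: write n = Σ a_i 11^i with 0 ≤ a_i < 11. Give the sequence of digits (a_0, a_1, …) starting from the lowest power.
(a_0, a_1, …) = (2, 1, 3, 4)

Repeated division by 11 gives the digits low-to-high: 5700 = 2 + 1·11^1 + 3·11^2 + 4·11^3. Digit sequence: (2, 1, 3, 4).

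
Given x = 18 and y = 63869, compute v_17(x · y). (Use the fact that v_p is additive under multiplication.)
v_17(1149642) = 3

v_p(x) = 0 (factor: 18 = 17^0 · 18); v_p(y) = 3 (factor: 63869 = 17^3 · 13). Additivity: v_p(xy) = v_p(x) + v_p(y) = 0 + 3 = 3. (Direct check: xy = 1149642 = 17^3 · (234).)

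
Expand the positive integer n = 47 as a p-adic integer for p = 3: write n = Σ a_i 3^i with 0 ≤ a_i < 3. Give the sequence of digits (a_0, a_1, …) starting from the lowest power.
(a_0, a_1, …) = (2, 0, 2, 1)

Repeated division by 3 gives the digits low-to-high: 47 = 2 + 2·3^2 + 1·3^3. Digit sequence: (2, 0, 2, 1).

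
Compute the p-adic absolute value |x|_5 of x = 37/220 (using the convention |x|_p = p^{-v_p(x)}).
|37/220|_5 = 5

Step 1 — compute v_5(x) by factoring powers of 5 out of the numerator and denominator: v_5(37/220) = -1. Step 2 — apply |x|_p = p^{-v_p(x)} = 5^{1} = 5.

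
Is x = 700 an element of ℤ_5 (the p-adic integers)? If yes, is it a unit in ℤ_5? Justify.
x ∈ ℤ_5 but not a unit; v_5(x) = 2 > 0

ℤ_5 = {x ∈ ℚ_5 : v_5(x) ≥ 0} and ℤ_5^× = {x ∈ ℤ_5 : v_5(x) = 0}. Here v_5(700) = v_5(num) − v_5(den) = 2; compare against these criteria.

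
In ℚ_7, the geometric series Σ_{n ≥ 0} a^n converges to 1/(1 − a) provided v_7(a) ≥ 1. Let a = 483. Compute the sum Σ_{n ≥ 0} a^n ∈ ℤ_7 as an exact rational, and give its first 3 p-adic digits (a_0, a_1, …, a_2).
Σ a^n = 1/(1 − a) = -1/482;  first 3 digits = (1, 6, 3)

v_7(a) = 1 ≥ 1, so the series converges in ℤ_7 to 1/(1 − a) = 1/(1 − 483) = -1/482. Expand this rational in ℤ_7: compute digits iteratively via d_i = x_i mod 7, x_{i+1} = (x_i − d_i)/7. The first 3 digits are (1, 6, 3).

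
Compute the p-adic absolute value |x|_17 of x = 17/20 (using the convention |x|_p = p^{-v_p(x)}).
|17/20|_17 = 1/17

Step 1 — compute v_17(x) by factoring powers of 17 out of the numerator and denominator: v_17(17/20) = 1. Step 2 — apply |x|_p = p^{-v_p(x)} = 17^{-1} = 1/17.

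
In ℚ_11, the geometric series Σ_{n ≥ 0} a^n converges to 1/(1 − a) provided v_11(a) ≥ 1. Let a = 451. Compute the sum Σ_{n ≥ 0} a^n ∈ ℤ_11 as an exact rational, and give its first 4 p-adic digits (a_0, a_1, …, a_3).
Σ a^n = 1/(1 − a) = -1/450;  first 4 digits = (1, 8, 1, 5)

v_11(a) = 1 ≥ 1, so the series converges in ℤ_11 to 1/(1 − a) = 1/(1 − 451) = -1/450. Expand this rational in ℤ_11: compute digits iteratively via d_i = x_i mod 11, x_{i+1} = (x_i − d_i)/11. The first 4 digits are (1, 8, 1, 5).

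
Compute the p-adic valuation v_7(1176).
v_7(1176) = 2

v_7(n) is the largest exponent k such that 7^k divides n. Factor out: 1176 = 7^2 · 24. (Sign doesn't affect v_p.) So v_7(1176) = 2.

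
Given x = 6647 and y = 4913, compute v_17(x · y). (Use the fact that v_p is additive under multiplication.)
v_17(32656711) = 5

v_p(x) = 2 (factor: 6647 = 17^2 · 23); v_p(y) = 3 (factor: 4913 = 17^3 · 1). Additivity: v_p(xy) = v_p(x) + v_p(y) = 2 + 3 = 5. (Direct check: xy = 32656711 = 17^5 · (23).)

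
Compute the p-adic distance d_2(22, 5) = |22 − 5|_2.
d_2(22, 5) = 1

Step 1 — x − y = 22 − 5 = 17. Step 2 — v_2(17) = 0 (factor: 17 = (2^0 · 17); the sign does not affect v_p). Step 3 — |x − y|_2 = 2^{0} = 1.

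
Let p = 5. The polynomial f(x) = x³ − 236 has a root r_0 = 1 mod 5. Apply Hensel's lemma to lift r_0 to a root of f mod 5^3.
r_2 = 96 (mod 125)

Hensel: r_{i+1} = r_i − f(r_i)/f′(r_i) mod 5^{i+2}, where f′(x) = 3x². Iterate:
  r_0 = 1 (mod 5)
  r_1 = 21 (mod 25)
  r_2 = 96 (mod 125)
Final: r = 96 with f(r) ≡ 0 mod 5^3.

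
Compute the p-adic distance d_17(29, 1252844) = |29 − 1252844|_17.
d_17(29, 1252844) = 1/83521

Step 1 — x − y = 29 − 1252844 = -1252815. Step 2 — v_17(-1252815) = 4 (factor: -1252815 = −(17^4 · 15); the sign does not affect v_p). Step 3 — |x − y|_17 = 17^{-4} = 1/83521.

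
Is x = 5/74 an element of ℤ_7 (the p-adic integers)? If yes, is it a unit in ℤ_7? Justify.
x ∈ ℤ_7^× (unit); v_7(x) = 0

ℤ_7 = {x ∈ ℚ_7 : v_7(x) ≥ 0} and ℤ_7^× = {x ∈ ℤ_7 : v_7(x) = 0}. Here v_7(5/74) = v_7(num) − v_7(den) = 0; compare against these criteria.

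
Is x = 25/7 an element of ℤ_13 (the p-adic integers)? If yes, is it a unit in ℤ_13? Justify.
x ∈ ℤ_13^× (unit); v_13(x) = 0

ℤ_13 = {x ∈ ℚ_13 : v_13(x) ≥ 0} and ℤ_13^× = {x ∈ ℤ_13 : v_13(x) = 0}. Here v_13(25/7) = v_13(num) − v_13(den) = 0; compare against these criteria.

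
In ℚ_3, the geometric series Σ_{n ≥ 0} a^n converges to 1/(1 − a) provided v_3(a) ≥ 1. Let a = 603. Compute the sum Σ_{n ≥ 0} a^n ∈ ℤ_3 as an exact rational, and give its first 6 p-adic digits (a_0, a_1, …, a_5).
Σ a^n = 1/(1 − a) = -1/602;  first 6 digits = (1, 0, 1, 1, 2, 1)

v_3(a) = 2 ≥ 1, so the series converges in ℤ_3 to 1/(1 − a) = 1/(1 − 603) = -1/602. Expand this rational in ℤ_3: compute digits iteratively via d_i = x_i mod 3, x_{i+1} = (x_i − d_i)/3. The first 6 digits are (1, 0, 1, 1, 2, 1).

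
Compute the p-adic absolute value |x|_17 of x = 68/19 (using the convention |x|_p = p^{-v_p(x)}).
|68/19|_17 = 1/17

Step 1 — compute v_17(x) by factoring powers of 17 out of the numerator and denominator: v_17(68/19) = 1. Step 2 — apply |x|_p = p^{-v_p(x)} = 17^{-1} = 1/17.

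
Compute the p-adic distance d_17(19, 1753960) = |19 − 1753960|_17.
d_17(19, 1753960) = 1/83521

Step 1 — x − y = 19 − 1753960 = -1753941. Step 2 — v_17(-1753941) = 4 (factor: -1753941 = −(17^4 · 21); the sign does not affect v_p). Step 3 — |x − y|_17 = 17^{-4} = 1/83521.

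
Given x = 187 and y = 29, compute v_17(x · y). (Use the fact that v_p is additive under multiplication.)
v_17(5423) = 1

v_p(x) = 1 (factor: 187 = 17^1 · 11); v_p(y) = 0 (factor: 29 = 17^0 · 29). Additivity: v_p(xy) = v_p(x) + v_p(y) = 1 + 0 = 1. (Direct check: xy = 5423 = 17^1 · (319).)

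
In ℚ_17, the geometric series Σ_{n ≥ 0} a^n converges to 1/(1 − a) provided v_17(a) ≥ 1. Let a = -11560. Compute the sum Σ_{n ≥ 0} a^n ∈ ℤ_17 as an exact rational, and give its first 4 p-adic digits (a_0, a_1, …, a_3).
Σ a^n = 1/(1 − a) = 1/11561;  first 4 digits = (1, 0, 11, 14)

v_17(a) = 2 ≥ 1, so the series converges in ℤ_17 to 1/(1 − a) = 1/(1 − (-11560)) = 1/11561. Expand this rational in ℤ_17: compute digits iteratively via d_i = x_i mod 17, x_{i+1} = (x_i − d_i)/17. The first 4 digits are (1, 0, 11, 14).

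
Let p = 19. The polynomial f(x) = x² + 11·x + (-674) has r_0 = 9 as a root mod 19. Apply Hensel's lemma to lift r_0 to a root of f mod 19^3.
r_2 = 2080 (mod 6859)

Hensel: r_{i+1} = r_i − f(r_i)·(f′(r_i))^{-1} mod 19^{i+2}, f′(x) = 2x + 11. Iterate:
  r_0 = 9 (mod 19)
  r_1 = 275 (mod 361)
  r_2 = 2080 (mod 6859)
Final: r = 2080 satisfies f(r) ≡ 0 mod 19^3.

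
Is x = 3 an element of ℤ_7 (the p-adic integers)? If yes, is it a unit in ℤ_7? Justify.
x ∈ ℤ_7^× (unit); v_7(x) = 0

ℤ_7 = {x ∈ ℚ_7 : v_7(x) ≥ 0} and ℤ_7^× = {x ∈ ℤ_7 : v_7(x) = 0}. Here v_7(3) = v_7(num) − v_7(den) = 0; compare against these criteria.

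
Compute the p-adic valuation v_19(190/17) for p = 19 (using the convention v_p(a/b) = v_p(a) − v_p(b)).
v_19(190/17) = 1

Factor powers of 19 from the numerator and denominator of the reduced fraction: 190 = 19^1 · 10 and 17 = 19^0 · 17. Apply v_p(a/b) = v_p(a) − v_p(b): v_19(190/17) = 1 − 0 = 1.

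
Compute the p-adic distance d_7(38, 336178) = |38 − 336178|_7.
d_7(38, 336178) = 1/16807

Step 1 — x − y = 38 − 336178 = -336140. Step 2 — v_7(-336140) = 5 (factor: -336140 = −(7^5 · 20); the sign does not affect v_p). Step 3 — |x − y|_7 = 7^{-5} = 1/16807.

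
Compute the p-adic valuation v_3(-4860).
v_3(-4860) = 5

v_3(n) is the largest exponent k such that 3^k divides n. Factor out: -4860 = -3^5 · 20. (Sign doesn't affect v_p.) So v_3(-4860) = 5.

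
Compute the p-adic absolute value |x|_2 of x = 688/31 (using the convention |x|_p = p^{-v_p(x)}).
|688/31|_2 = 1/16

Step 1 — compute v_2(x) by factoring powers of 2 out of the numerator and denominator: v_2(688/31) = 4. Step 2 — apply |x|_p = p^{-v_p(x)} = 2^{-4} = 1/16.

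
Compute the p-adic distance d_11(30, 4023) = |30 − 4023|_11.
d_11(30, 4023) = 1/1331

Step 1 — x − y = 30 − 4023 = -3993. Step 2 — v_11(-3993) = 3 (factor: -3993 = −(11^3 · 3); the sign does not affect v_p). Step 3 — |x − y|_11 = 11^{-3} = 1/1331.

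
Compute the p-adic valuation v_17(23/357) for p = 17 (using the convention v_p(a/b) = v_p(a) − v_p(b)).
v_17(23/357) = -1

Factor powers of 17 from the numerator and denominator of the reduced fraction: 23 = 17^0 · 23 and 357 = 17^1 · 21. Apply v_p(a/b) = v_p(a) − v_p(b): v_17(23/357) = 0 − 1 = -1.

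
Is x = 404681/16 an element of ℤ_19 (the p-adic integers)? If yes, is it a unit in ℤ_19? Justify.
x ∈ ℤ_19 but not a unit; v_19(x) = 3 > 0

ℤ_19 = {x ∈ ℚ_19 : v_19(x) ≥ 0} and ℤ_19^× = {x ∈ ℤ_19 : v_19(x) = 0}. Here v_19(404681/16) = v_19(num) − v_19(den) = 3; compare against these criteria.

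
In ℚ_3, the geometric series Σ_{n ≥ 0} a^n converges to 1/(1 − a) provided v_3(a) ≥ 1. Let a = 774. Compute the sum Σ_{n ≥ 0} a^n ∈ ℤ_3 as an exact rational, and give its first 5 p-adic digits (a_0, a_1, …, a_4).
Σ a^n = 1/(1 − a) = -1/773;  first 5 digits = (1, 0, 2, 1, 1)

v_3(a) = 2 ≥ 1, so the series converges in ℤ_3 to 1/(1 − a) = 1/(1 − 774) = -1/773. Expand this rational in ℤ_3: compute digits iteratively via d_i = x_i mod 3, x_{i+1} = (x_i − d_i)/3. The first 5 digits are (1, 0, 2, 1, 1).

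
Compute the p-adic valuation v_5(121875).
v_5(121875) = 5

v_5(n) is the largest exponent k such that 5^k divides n. Factor out: 121875 = 5^5 · 39. (Sign doesn't affect v_p.) So v_5(121875) = 5.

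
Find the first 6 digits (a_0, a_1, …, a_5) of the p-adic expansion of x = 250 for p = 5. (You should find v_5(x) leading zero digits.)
(a_0, …, a_5) = (0, 0, 0, 2, 0, 0)

v_5(250) = 3, so a_0 = ... = a_2 = 0. Factor out: x = 5^3 · u with u = 2 a unit in ℤ_5. Expand u iteratively via a_{v+i} = u_i mod 5, u_{i+1} = (u_i − a_{v+i})/5:
  u_0 = 2;  a_3 = 2;  u_1 = (u_0 − 2)/5 = 0
  u_1 = 0;  a_4 = 0;  u_2 = (u_1 − 0)/5 = 0
  u_2 = 0;  a_5 = 0;  u_3 = (u_2 − 0)/5 = 0
Digits: (0, 0, 0, 2, 0, 0).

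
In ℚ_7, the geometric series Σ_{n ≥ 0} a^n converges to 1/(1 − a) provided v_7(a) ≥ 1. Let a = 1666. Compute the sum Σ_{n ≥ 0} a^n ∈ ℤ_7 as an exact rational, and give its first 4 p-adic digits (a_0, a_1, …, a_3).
Σ a^n = 1/(1 − a) = -1/1665;  first 4 digits = (1, 0, 6, 4)

v_7(a) = 2 ≥ 1, so the series converges in ℤ_7 to 1/(1 − a) = 1/(1 − 1666) = -1/1665. Expand this rational in ℤ_7: compute digits iteratively via d_i = x_i mod 7, x_{i+1} = (x_i − d_i)/7. The first 4 digits are (1, 0, 6, 4).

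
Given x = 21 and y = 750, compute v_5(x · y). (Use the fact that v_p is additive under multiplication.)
v_5(15750) = 3

v_p(x) = 0 (factor: 21 = 5^0 · 21); v_p(y) = 3 (factor: 750 = 5^3 · 6). Additivity: v_p(xy) = v_p(x) + v_p(y) = 0 + 3 = 3. (Direct check: xy = 15750 = 5^3 · (126).)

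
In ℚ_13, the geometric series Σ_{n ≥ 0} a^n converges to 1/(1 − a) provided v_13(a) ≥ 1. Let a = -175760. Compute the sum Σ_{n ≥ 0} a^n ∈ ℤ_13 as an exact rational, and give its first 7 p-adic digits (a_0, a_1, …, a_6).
Σ a^n = 1/(1 − a) = 1/175761;  first 7 digits = (1, 0, 0, 11, 6, 12, 3)

v_13(a) = 3 ≥ 1, so the series converges in ℤ_13 to 1/(1 − a) = 1/(1 − (-175760)) = 1/175761. Expand this rational in ℤ_13: compute digits iteratively via d_i = x_i mod 13, x_{i+1} = (x_i − d_i)/13. The first 7 digits are (1, 0, 0, 11, 6, 12, 3).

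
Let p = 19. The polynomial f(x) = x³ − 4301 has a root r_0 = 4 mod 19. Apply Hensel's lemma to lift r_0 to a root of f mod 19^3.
r_2 = 3785 (mod 6859)

Hensel: r_{i+1} = r_i − f(r_i)/f′(r_i) mod 19^{i+2}, where f′(x) = 3x². Iterate:
  r_0 = 4 (mod 19)
  r_1 = 175 (mod 361)
  r_2 = 3785 (mod 6859)
Final: r = 3785 with f(r) ≡ 0 mod 19^3.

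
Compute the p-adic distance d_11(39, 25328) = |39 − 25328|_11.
d_11(39, 25328) = 1/1331

Step 1 — x − y = 39 − 25328 = -25289. Step 2 — v_11(-25289) = 3 (factor: -25289 = −(11^3 · 19); the sign does not affect v_p). Step 3 — |x − y|_11 = 11^{-3} = 1/1331.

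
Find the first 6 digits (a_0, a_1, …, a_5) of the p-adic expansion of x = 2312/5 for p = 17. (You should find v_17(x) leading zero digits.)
(a_0, …, a_5) = (0, 0, 5, 10, 13, 6)

v_17(2312/5) = 2, so a_0 = ... = a_1 = 0. Factor out: x = 17^2 · u with u = 8/5 a unit in ℤ_17. Expand u iteratively via a_{v+i} = u_i mod 17, u_{i+1} = (u_i − a_{v+i})/17:
  u_0 = 8/5;  a_2 = 5;  u_1 = (u_0 − 5)/17 = -1/5
  u_1 = -1/5;  a_3 = 10;  u_2 = (u_1 − 10)/17 = -3/5
  u_2 = -3/5;  a_4 = 13;  u_3 = (u_2 − 13)/17 = -4/5
  u_3 = -4/5;  a_5 = 6;  u_4 = (u_3 − 6)/17 = -2/5
Digits: (0, 0, 5, 10, 13, 6).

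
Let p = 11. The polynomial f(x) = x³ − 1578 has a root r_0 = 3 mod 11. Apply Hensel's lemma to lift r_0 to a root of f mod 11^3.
r_2 = 894 (mod 1331)

Hensel: r_{i+1} = r_i − f(r_i)/f′(r_i) mod 11^{i+2}, where f′(x) = 3x². Iterate:
  r_0 = 3 (mod 11)
  r_1 = 47 (mod 121)
  r_2 = 894 (mod 1331)
Final: r = 894 with f(r) ≡ 0 mod 11^3.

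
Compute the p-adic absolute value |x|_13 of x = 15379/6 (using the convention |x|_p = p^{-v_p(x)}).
|15379/6|_13 = 1/2197

Step 1 — compute v_13(x) by factoring powers of 13 out of the numerator and denominator: v_13(15379/6) = 3. Step 2 — apply |x|_p = p^{-v_p(x)} = 13^{-3} = 1/2197.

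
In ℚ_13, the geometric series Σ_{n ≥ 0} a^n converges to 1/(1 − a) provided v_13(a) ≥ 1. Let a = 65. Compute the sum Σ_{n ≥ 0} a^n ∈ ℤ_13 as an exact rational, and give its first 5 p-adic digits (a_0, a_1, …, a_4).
Σ a^n = 1/(1 − a) = -1/64;  first 5 digits = (1, 5, 12, 9, 10)

v_13(a) = 1 ≥ 1, so the series converges in ℤ_13 to 1/(1 − a) = 1/(1 − 65) = -1/64. Expand this rational in ℤ_13: compute digits iteratively via d_i = x_i mod 13, x_{i+1} = (x_i − d_i)/13. The first 5 digits are (1, 5, 12, 9, 10).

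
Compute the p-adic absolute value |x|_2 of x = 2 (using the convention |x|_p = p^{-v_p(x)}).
|2|_2 = 1/2

Step 1 — compute v_2(x) by factoring powers of 2 out of the numerator and denominator: v_2(2) = 1. Step 2 — apply |x|_p = p^{-v_p(x)} = 2^{-1} = 1/2.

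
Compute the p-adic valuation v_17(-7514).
v_17(-7514) = 2

v_17(n) is the largest exponent k such that 17^k divides n. Factor out: -7514 = -17^2 · 26. (Sign doesn't affect v_p.) So v_17(-7514) = 2.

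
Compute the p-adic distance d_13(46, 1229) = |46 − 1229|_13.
d_13(46, 1229) = 1/169

Step 1 — x − y = 46 − 1229 = -1183. Step 2 — v_13(-1183) = 2 (factor: -1183 = −(13^2 · 7); the sign does not affect v_p). Step 3 — |x − y|_13 = 13^{-2} = 1/169.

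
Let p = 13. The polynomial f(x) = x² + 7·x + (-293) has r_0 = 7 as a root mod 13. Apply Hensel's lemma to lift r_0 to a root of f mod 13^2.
r_1 = 137 (mod 169)

Hensel: r_{i+1} = r_i − f(r_i)·(f′(r_i))^{-1} mod 13^{i+2}, f′(x) = 2x + 7. Iterate:
  r_0 = 7 (mod 13)
  r_1 = 137 (mod 169)
Final: r = 137 satisfies f(r) ≡ 0 mod 13^2.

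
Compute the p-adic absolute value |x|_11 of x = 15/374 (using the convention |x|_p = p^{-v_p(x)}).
|15/374|_11 = 11

Step 1 — compute v_11(x) by factoring powers of 11 out of the numerator and denominator: v_11(15/374) = -1. Step 2 — apply |x|_p = p^{-v_p(x)} = 11^{1} = 11.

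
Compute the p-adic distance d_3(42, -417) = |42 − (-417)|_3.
d_3(42, -417) = 1/27

Step 1 — x − y = 42 − (-417) = 459. Step 2 — v_3(459) = 3 (factor: 459 = (3^3 · 17); the sign does not affect v_p). Step 3 — |x − y|_3 = 3^{-3} = 1/27.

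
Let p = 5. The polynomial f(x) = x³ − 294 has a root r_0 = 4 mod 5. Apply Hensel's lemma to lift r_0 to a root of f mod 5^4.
r_3 = 114 (mod 625)

Hensel: r_{i+1} = r_i − f(r_i)/f′(r_i) mod 5^{i+2}, where f′(x) = 3x². Iterate:
  r_0 = 4 (mod 5)
  r_1 = 14 (mod 25)
  r_2 = 114 (mod 125)
  r_3 = 114 (mod 625)
Final: r = 114 with f(r) ≡ 0 mod 5^4.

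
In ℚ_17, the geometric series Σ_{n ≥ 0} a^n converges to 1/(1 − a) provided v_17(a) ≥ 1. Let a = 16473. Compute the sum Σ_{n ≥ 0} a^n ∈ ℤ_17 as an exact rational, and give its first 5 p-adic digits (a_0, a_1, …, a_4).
Σ a^n = 1/(1 − a) = -1/16472;  first 5 digits = (1, 0, 6, 3, 2)

v_17(a) = 2 ≥ 1, so the series converges in ℤ_17 to 1/(1 − a) = 1/(1 − 16473) = -1/16472. Expand this rational in ℤ_17: compute digits iteratively via d_i = x_i mod 17, x_{i+1} = (x_i − d_i)/17. The first 5 digits are (1, 0, 6, 3, 2).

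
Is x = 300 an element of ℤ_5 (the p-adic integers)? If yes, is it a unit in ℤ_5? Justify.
x ∈ ℤ_5 but not a unit; v_5(x) = 2 > 0

ℤ_5 = {x ∈ ℚ_5 : v_5(x) ≥ 0} and ℤ_5^× = {x ∈ ℤ_5 : v_5(x) = 0}. Here v_5(300) = v_5(num) − v_5(den) = 2; compare against these criteria.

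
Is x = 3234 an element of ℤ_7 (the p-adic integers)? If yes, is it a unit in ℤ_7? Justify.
x ∈ ℤ_7 but not a unit; v_7(x) = 2 > 0

ℤ_7 = {x ∈ ℚ_7 : v_7(x) ≥ 0} and ℤ_7^× = {x ∈ ℤ_7 : v_7(x) = 0}. Here v_7(3234) = v_7(num) − v_7(den) = 2; compare against these criteria.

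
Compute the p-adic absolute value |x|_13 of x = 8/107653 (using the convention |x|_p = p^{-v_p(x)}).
|8/107653|_13 = 2197

Step 1 — compute v_13(x) by factoring powers of 13 out of the numerator and denominator: v_13(8/107653) = -3. Step 2 — apply |x|_p = p^{-v_p(x)} = 13^{3} = 2197.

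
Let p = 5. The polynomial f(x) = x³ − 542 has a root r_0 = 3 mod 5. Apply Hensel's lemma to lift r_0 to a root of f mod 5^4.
r_3 = 148 (mod 625)

Hensel: r_{i+1} = r_i − f(r_i)/f′(r_i) mod 5^{i+2}, where f′(x) = 3x². Iterate:
  r_0 = 3 (mod 5)
  r_1 = 23 (mod 25)
  r_2 = 23 (mod 125)
  r_3 = 148 (mod 625)
Final: r = 148 with f(r) ≡ 0 mod 5^4.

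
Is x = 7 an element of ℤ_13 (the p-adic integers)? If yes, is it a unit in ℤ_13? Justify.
x ∈ ℤ_13^× (unit); v_13(x) = 0

ℤ_13 = {x ∈ ℚ_13 : v_13(x) ≥ 0} and ℤ_13^× = {x ∈ ℤ_13 : v_13(x) = 0}. Here v_13(7) = v_13(num) − v_13(den) = 0; compare against these criteria.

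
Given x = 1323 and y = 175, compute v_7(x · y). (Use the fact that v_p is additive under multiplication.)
v_7(231525) = 3

v_p(x) = 2 (factor: 1323 = 7^2 · 27); v_p(y) = 1 (factor: 175 = 7^1 · 25). Additivity: v_p(xy) = v_p(x) + v_p(y) = 2 + 1 = 3. (Direct check: xy = 231525 = 7^3 · (675).)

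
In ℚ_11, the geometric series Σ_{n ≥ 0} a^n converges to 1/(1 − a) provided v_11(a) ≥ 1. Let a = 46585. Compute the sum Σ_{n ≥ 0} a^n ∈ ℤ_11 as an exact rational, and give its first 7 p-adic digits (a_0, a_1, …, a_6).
Σ a^n = 1/(1 − a) = -1/46584;  first 7 digits = (1, 0, 0, 2, 3, 0, 4)

v_11(a) = 3 ≥ 1, so the series converges in ℤ_11 to 1/(1 − a) = 1/(1 − 46585) = -1/46584. Expand this rational in ℤ_11: compute digits iteratively via d_i = x_i mod 11, x_{i+1} = (x_i − d_i)/11. The first 7 digits are (1, 0, 0, 2, 3, 0, 4).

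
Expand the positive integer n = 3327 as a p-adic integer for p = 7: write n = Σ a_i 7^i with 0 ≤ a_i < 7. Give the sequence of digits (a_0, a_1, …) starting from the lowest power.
(a_0, a_1, …) = (2, 6, 4, 2, 1)

Repeated division by 7 gives the digits low-to-high: 3327 = 2 + 6·7^1 + 4·7^2 + 2·7^3 + 1·7^4. Digit sequence: (2, 6, 4, 2, 1).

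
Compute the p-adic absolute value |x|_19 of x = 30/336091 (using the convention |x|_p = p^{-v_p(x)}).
|30/336091|_19 = 6859

Step 1 — compute v_19(x) by factoring powers of 19 out of the numerator and denominator: v_19(30/336091) = -3. Step 2 — apply |x|_p = p^{-v_p(x)} = 19^{3} = 6859.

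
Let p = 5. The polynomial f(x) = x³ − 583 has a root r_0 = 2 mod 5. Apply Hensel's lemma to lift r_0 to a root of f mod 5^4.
r_3 = 102 (mod 625)

Hensel: r_{i+1} = r_i − f(r_i)/f′(r_i) mod 5^{i+2}, where f′(x) = 3x². Iterate:
  r_0 = 2 (mod 5)
  r_1 = 2 (mod 25)
  r_2 = 102 (mod 125)
  r_3 = 102 (mod 625)
Final: r = 102 with f(r) ≡ 0 mod 5^4.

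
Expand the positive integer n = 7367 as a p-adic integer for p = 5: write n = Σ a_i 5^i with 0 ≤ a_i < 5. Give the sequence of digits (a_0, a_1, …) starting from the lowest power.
(a_0, a_1, …) = (2, 3, 4, 3, 1, 2)

Repeated division by 5 gives the digits low-to-high: 7367 = 2 + 3·5^1 + 4·5^2 + 3·5^3 + 1·5^4 + 2·5^5. Digit sequence: (2, 3, 4, 3, 1, 2).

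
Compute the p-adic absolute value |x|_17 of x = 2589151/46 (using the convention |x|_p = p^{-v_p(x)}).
|2589151/46|_17 = 1/83521

Step 1 — compute v_17(x) by factoring powers of 17 out of the numerator and denominator: v_17(2589151/46) = 4. Step 2 — apply |x|_p = p^{-v_p(x)} = 17^{-4} = 1/83521.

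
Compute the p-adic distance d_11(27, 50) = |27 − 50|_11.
d_11(27, 50) = 1

Step 1 — x − y = 27 − 50 = -23. Step 2 — v_11(-23) = 0 (factor: -23 = −(11^0 · 23); the sign does not affect v_p). Step 3 — |x − y|_11 = 11^{0} = 1.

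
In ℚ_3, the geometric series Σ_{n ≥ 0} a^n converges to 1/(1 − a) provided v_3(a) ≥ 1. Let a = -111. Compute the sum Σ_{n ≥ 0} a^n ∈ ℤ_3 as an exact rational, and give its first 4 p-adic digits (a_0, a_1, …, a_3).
Σ a^n = 1/(1 − a) = 1/112;  first 4 digits = (1, 2, 0, 1)

v_3(a) = 1 ≥ 1, so the series converges in ℤ_3 to 1/(1 − a) = 1/(1 − (-111)) = 1/112. Expand this rational in ℤ_3: compute digits iteratively via d_i = x_i mod 3, x_{i+1} = (x_i − d_i)/3. The first 4 digits are (1, 2, 0, 1).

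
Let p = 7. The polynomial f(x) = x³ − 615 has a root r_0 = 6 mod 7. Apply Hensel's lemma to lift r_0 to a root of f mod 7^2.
r_1 = 41 (mod 49)

Hensel: r_{i+1} = r_i − f(r_i)/f′(r_i) mod 7^{i+2}, where f′(x) = 3x². Iterate:
  r_0 = 6 (mod 7)
  r_1 = 41 (mod 49)
Final: r = 41 with f(r) ≡ 0 mod 7^2.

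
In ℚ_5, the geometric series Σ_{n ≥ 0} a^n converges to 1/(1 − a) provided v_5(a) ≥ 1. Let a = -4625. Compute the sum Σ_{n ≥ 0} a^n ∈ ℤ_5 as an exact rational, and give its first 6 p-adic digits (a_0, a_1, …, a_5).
Σ a^n = 1/(1 − a) = 1/4626;  first 6 digits = (1, 0, 0, 3, 2, 3)

v_5(a) = 3 ≥ 1, so the series converges in ℤ_5 to 1/(1 − a) = 1/(1 − (-4625)) = 1/4626. Expand this rational in ℤ_5: compute digits iteratively via d_i = x_i mod 5, x_{i+1} = (x_i − d_i)/5. The first 6 digits are (1, 0, 0, 3, 2, 3).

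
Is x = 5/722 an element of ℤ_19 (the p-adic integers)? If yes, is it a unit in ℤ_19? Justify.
x ∉ ℤ_19 (v_19(x) = -2 < 0)

ℤ_19 = {x ∈ ℚ_19 : v_19(x) ≥ 0} and ℤ_19^× = {x ∈ ℤ_19 : v_19(x) = 0}. Here v_19(5/722) = v_19(num) − v_19(den) = -2; compare against these criteria.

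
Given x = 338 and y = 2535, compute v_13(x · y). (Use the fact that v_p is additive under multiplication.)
v_13(856830) = 4

v_p(x) = 2 (factor: 338 = 13^2 · 2); v_p(y) = 2 (factor: 2535 = 13^2 · 15). Additivity: v_p(xy) = v_p(x) + v_p(y) = 2 + 2 = 4. (Direct check: xy = 856830 = 13^4 · (30).)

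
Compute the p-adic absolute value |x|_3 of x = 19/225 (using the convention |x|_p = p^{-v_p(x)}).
|19/225|_3 = 9

Step 1 — compute v_3(x) by factoring powers of 3 out of the numerator and denominator: v_3(19/225) = -2. Step 2 — apply |x|_p = p^{-v_p(x)} = 3^{2} = 9.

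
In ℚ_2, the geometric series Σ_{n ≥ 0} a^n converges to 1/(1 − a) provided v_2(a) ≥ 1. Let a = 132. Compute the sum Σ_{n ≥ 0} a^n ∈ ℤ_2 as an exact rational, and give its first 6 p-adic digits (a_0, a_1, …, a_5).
Σ a^n = 1/(1 − a) = -1/131;  first 6 digits = (1, 0, 1, 0, 1, 0)

v_2(a) = 2 ≥ 1, so the series converges in ℤ_2 to 1/(1 − a) = 1/(1 − 132) = -1/131. Expand this rational in ℤ_2: compute digits iteratively via d_i = x_i mod 2, x_{i+1} = (x_i − d_i)/2. The first 6 digits are (1, 0, 1, 0, 1, 0).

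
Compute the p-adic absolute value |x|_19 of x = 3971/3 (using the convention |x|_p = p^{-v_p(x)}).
|3971/3|_19 = 1/361

Step 1 — compute v_19(x) by factoring powers of 19 out of the numerator and denominator: v_19(3971/3) = 2. Step 2 — apply |x|_p = p^{-v_p(x)} = 19^{-2} = 1/361.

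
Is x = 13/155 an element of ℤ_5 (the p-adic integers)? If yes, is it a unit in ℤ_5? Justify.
x ∉ ℤ_5 (v_5(x) = -1 < 0)

ℤ_5 = {x ∈ ℚ_5 : v_5(x) ≥ 0} and ℤ_5^× = {x ∈ ℤ_5 : v_5(x) = 0}. Here v_5(13/155) = v_5(num) − v_5(den) = -1; compare against these criteria.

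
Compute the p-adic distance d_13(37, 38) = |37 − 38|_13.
d_13(37, 38) = 1

Step 1 — x − y = 37 − 38 = -1. Step 2 — v_13(-1) = 0 (factor: -1 = −(13^0 · 1); the sign does not affect v_p). Step 3 — |x − y|_13 = 13^{0} = 1.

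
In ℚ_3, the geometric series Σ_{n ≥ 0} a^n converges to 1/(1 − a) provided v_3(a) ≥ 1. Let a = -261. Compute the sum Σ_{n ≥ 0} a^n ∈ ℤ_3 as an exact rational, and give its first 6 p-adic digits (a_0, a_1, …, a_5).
Σ a^n = 1/(1 − a) = 1/262;  first 6 digits = (1, 0, 1, 2, 0, 0)

v_3(a) = 2 ≥ 1, so the series converges in ℤ_3 to 1/(1 − a) = 1/(1 − (-261)) = 1/262. Expand this rational in ℤ_3: compute digits iteratively via d_i = x_i mod 3, x_{i+1} = (x_i − d_i)/3. The first 6 digits are (1, 0, 1, 2, 0, 0).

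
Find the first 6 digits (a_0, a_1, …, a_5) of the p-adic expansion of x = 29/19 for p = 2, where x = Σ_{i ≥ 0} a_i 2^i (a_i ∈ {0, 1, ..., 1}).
(a_0, …, a_5) = (1, 1, 1, 1, 0, 0)

v_2(29/19) = 0 (numerator and denominator both coprime to 2), so x ∈ ℤ_2^×. Compute digits iteratively via a_i = x_i mod 2, x_{i+1} = (x_i − a_i)/2, with x_0 = x:
  x_0 = 29/19;  a_0 = 1;  x_1 = (x_0 − 1)/2 = 5/19
  x_1 = 5/19;  a_1 = 1;  x_2 = (x_1 − 1)/2 = -7/19
  x_2 = -7/19;  a_2 = 1;  x_3 = (x_2 − 1)/2 = -13/19
  x_3 = -13/19;  a_3 = 1;  x_4 = (x_3 − 1)/2 = -16/19
  x_4 = -16/19;  a_4 = 0;  x_5 = (x_4 − 0)/2 = -8/19
  x_5 = -8/19;  a_5 = 0;  x_6 = (x_5 − 0)/2 = -4/19
Digits: (1, 1, 1, 1, 0, 0).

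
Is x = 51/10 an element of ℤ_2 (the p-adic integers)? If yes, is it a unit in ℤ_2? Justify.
x ∉ ℤ_2 (v_2(x) = -1 < 0)

ℤ_2 = {x ∈ ℚ_2 : v_2(x) ≥ 0} and ℤ_2^× = {x ∈ ℤ_2 : v_2(x) = 0}. Here v_2(51/10) = v_2(num) − v_2(den) = -1; compare against these criteria.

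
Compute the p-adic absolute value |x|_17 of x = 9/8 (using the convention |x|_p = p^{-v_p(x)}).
|9/8|_17 = 1

Step 1 — compute v_17(x) by factoring powers of 17 out of the numerator and denominator: v_17(9/8) = 0. Step 2 — apply |x|_p = p^{-v_p(x)} = 17^{0} = 1.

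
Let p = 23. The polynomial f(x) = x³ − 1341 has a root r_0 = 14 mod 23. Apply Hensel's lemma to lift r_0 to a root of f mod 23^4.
r_3 = 185463 (mod 279841)

Hensel: r_{i+1} = r_i − f(r_i)/f′(r_i) mod 23^{i+2}, where f′(x) = 3x². Iterate:
  r_0 = 14 (mod 23)
  r_1 = 313 (mod 529)
  r_2 = 2958 (mod 12167)
  r_3 = 185463 (mod 279841)
Final: r = 185463 with f(r) ≡ 0 mod 23^4.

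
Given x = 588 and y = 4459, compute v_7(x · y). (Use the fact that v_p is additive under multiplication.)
v_7(2621892) = 5

v_p(x) = 2 (factor: 588 = 7^2 · 12); v_p(y) = 3 (factor: 4459 = 7^3 · 13). Additivity: v_p(xy) = v_p(x) + v_p(y) = 2 + 3 = 5. (Direct check: xy = 2621892 = 7^5 · (156).)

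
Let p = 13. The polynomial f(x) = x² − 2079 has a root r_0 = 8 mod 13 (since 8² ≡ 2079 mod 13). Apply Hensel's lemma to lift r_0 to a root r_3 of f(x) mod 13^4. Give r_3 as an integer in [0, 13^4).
r_3 = 19326 (mod 28561)

Hensel's recurrence: r_{i+1} = r_i − f(r_i)·(f′(r_i))^{-1} mod 13^{i+2}, with f′(x) = 2x. Iterate:
  r_0 = 8 (mod 13)
  r_1 = 60 (mod 169)
  r_2 = 1750 (mod 2197)
  r_3 = 19326 (mod 28561)
Final: r_3 = 19326, and one checks f(r_3) ≡ 0 mod 13^4.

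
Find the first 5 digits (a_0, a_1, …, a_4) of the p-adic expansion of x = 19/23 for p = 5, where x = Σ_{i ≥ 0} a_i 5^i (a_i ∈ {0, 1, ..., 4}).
(a_0, …, a_4) = (3, 0, 1, 0, 3)

v_5(19/23) = 0 (numerator and denominator both coprime to 5), so x ∈ ℤ_5^×. Compute digits iteratively via a_i = x_i mod 5, x_{i+1} = (x_i − a_i)/5, with x_0 = x:
  x_0 = 19/23;  a_0 = 3;  x_1 = (x_0 − 3)/5 = -10/23
  x_1 = -10/23;  a_1 = 0;  x_2 = (x_1 − 0)/5 = -2/23
  x_2 = -2/23;  a_2 = 1;  x_3 = (x_2 − 1)/5 = -5/23
  x_3 = -5/23;  a_3 = 0;  x_4 = (x_3 − 0)/5 = -1/23
  x_4 = -1/23;  a_4 = 3;  x_5 = (x_4 − 3)/5 = -14/23
Digits: (3, 0, 1, 0, 3).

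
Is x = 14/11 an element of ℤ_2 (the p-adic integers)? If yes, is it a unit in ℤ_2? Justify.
x ∈ ℤ_2 but not a unit; v_2(x) = 1 > 0

ℤ_2 = {x ∈ ℚ_2 : v_2(x) ≥ 0} and ℤ_2^× = {x ∈ ℤ_2 : v_2(x) = 0}. Here v_2(14/11) = v_2(num) − v_2(den) = 1; compare against these criteria.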